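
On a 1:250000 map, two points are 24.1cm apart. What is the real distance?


Real distance = map distance × scale
= 24.1cm × 250000
= 6025000 cm = 60250.0 m
= 60.250 km

60.250 km


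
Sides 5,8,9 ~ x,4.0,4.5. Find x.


Scale factor = 4.0/8 = 0.5
Missing side = 5 × 0.5
= 2.5

2.5


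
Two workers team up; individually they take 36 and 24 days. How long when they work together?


Rate of A = 1/36 per day
Rate of B = 1/24 per day
Combined rate = 1/36 + 1/24 = 60/864 ≈ 0.0694 per day
Days = 1 / combined rate = 864/60
= 14.40 days

14.40 days


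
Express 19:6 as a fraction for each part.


Total parts = 19 + 6 = 25
First part: 19/25 = 19/25
Second part: 6/25 = 6/25
= 19/25 and 6/25

19/25 and 6/25


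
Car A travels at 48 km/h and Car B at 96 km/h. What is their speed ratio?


Ratio = 48:96
GCD = 48
Simplified = 1:2
Time ratio (same distance) = 2:1
Speed ratio = 1:2

1:2


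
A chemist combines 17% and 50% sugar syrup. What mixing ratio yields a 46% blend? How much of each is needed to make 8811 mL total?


Let x parts of 17% mix with y parts of 50%.
17x + 50y = 46(x + y)
17x + 50y = 46x + 46y
x(17 - 46) = y(46 - 50)
x/y = (50 - 46)/(46 - 17) = 4/29
Simplify: 4:29
Total parts = 33; one part = 8811/33 = 267.00 mL
17% solution: 4×267.00 = 1068.00 mL
50% solution: 29×267.00 = 7743.00 mL
= ratio 4:29; 1068.00 mL and 7743.00 mL

ratio 4:29; 1068.00 mL and 7743.00 mL


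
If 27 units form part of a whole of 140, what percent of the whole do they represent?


Percentage = (part / whole) × 100
= (27 / 140) × 100
≈ 19.29%

19.29%


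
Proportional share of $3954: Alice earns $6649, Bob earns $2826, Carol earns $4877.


Total income = 6649 + 2826 + 4877 = $14352
Alice: $3954 × 6649/14352 = $1831.81
Bob: $3954 × 2826/14352 = $778.57
Carol: $3954 × 4877/14352 = $1343.62
= Alice: $1831.81, Bob: $778.57, Carol: $1343.62

Alice: $1831.81, Bob: $778.57, Carol: $1343.62


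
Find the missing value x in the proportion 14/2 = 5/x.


Cross multiply: 14 × x = 2 × 5
14x = 10
x = 10 / 14
= 0.71

0.71


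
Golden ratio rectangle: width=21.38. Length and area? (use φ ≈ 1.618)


φ = (1 + √5) / 2 ≈ 1.618
Length = width × φ = 21.38 × 1.618 = 34.59284
≈ 34.59
Area = width × length = 21.38 × 34.59284 = 739.5949192 ≈ 739.59
= Length: 34.59, Area: 739.59

Length: 34.59, Area: 739.59


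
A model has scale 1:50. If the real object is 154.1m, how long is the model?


Model size = real / scale
= 154.1 / 50
= 3.0820 m

3.0820 m


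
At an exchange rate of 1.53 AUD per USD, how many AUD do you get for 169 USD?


Amount × rate = 169 × 1.53
= 258.57 AUD

258.57 AUD


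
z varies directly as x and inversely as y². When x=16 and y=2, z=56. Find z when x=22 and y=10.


z = k·x/y²
Solve for k using the known point: k = z·y²/x = 56×4/16 = 224/16 = 14.0000
Now evaluate at x=22, y=10:
z = k × 22 / 100 = (224 × 22) / (16 × 100) = 4928/1600
= 3.0800

3.0800


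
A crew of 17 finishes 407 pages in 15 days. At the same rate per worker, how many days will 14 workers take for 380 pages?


Days ∝ work / workers, so d₂ = d₁ × (m₁/m₂) × (w₂/w₁)
Workers factor (inverse): 17/14 ≈ 1.2143
Work factor (direct): 380/407 ≈ 0.9337
d₂ = 15 × 17/14 × 380/407 = (15 × 17 × 380) / (14 × 407) = 96900/5698
≈ 17.01 days

17.01 days


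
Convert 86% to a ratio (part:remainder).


86% means 86 parts out of 100; remainder = 14
Part : remainder = 86:14
GCD = 2
= 43:7

43:7


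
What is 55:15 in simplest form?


GCD(55, 15) = 5
55/5 : 15/5
= 11:3

11:3


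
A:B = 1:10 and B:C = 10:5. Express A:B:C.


Match B: multiply A:B by 10 → 10:100
Multiply B:C by 10 → 100:50
Combined: 10:100:50
GCD = 10
= 1:10:5

1:10:5


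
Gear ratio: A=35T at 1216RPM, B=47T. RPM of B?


Gear ratio = 35:47 = 35:47
RPM_B = RPM_A × (teeth_A / teeth_B)
= 1216 × (35/47)
= 905.5 RPM

905.5 RPM


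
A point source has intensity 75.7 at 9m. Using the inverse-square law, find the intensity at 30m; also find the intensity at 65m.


I₁d₁² = I₂d₂²
I at 30m = 75.7 × (9/30)² = 75.7 × 81/900 = 6131.7/900 = 6.8130
I at 65m = 75.7 × (9/65)² = 75.7 × 81/4225 = 6131.7/4225 ≈ 1.4513
= 6.8130 and 1.4513

6.8130 and 1.4513


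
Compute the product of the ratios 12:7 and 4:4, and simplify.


Compound ratio = (12×4) : (7×4)
= 48:28
GCD = 4
= 12:7

12:7


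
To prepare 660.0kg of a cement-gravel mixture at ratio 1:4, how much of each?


Total parts = 1 + 4 = 5
cement: 660.0 × 1/5 = 132.0kg
gravel: 660.0 × 4/5 = 528.0kg
= 132.0kg and 528.0kg

132.0kg and 528.0kg


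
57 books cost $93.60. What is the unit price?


Unit rate = total / quantity
= 93.60 / 57
= $1.64 per unit

$1.64 per unit


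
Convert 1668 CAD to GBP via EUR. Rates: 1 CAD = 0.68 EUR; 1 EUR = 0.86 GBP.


Step 1: 1668 CAD × 0.68 = 1134.24 EUR
Step 2: 1134.24 EUR × 0.86 = 975.45 GBP
Implied rate CAD→GBP = 0.68 × 0.86 = 0.5848
= 975.45 GBP

975.45 GBP


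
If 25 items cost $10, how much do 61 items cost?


Direct proportion: y/x = constant
k = 10/25 = 0.4000
y₂ = k × 61 = 10 × 61 / 25 = 610/25
= 24.40

24.40


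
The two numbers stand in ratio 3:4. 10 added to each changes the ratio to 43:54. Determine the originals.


Let A = 3k, B = 4k.
(3k + 10) / (4k + 10) = 43/54
Cross-multiply: 54(3k + 10) = 43(4k + 10)
162k + 540 = 172k + 430
162k - 172k = 430 - 540
-10k = -110
k = -110/-10 = 11
A = 3×11 = 33, B = 4×11 = 44
= A = 33, B = 44

A = 33, B = 44


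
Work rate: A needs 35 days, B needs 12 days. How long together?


Rate of A = 1/35 per day
Rate of B = 1/12 per day
Combined rate = 1/35 + 1/12 = 47/420 ≈ 0.1119 per day
Days = 1 / combined rate = 420/47
≈ 8.94 days

8.94 days


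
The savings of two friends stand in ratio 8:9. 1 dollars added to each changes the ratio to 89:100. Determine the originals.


Let A = 8k, B = 9k.
(8k + 1) / (9k + 1) = 89/100
Cross-multiply: 100(8k + 1) = 89(9k + 1)
800k + 100 = 801k + 89
800k - 801k = 89 - 100
-1k = -11
k = -11/-1 = 11
A = 8×11 = 88, B = 9×11 = 99
= A = 88, B = 99

A = 88, B = 99


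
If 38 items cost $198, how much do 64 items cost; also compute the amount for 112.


Direct proportion: y/x = constant
k = 198/38 ≈ 5.2105
y at x=64: k × 64 = 198 × 64 / 38 = 12672/38 ≈ 333.47
y at x=112: k × 112 = 198 × 112 / 38 = 22176/38 ≈ 583.58
= 333.47 and 583.58

333.47 and 583.58


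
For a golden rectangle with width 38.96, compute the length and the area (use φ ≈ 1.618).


φ = (1 + √5) / 2 ≈ 1.618
Length = width × φ = 38.96 × 1.618 = 63.03728
≈ 63.04
Area = width × length = 38.96 × 63.03728 = 2455.9324288 ≈ 2455.93
= Length: 63.04, Area: 2455.93

Length: 63.04, Area: 2455.93


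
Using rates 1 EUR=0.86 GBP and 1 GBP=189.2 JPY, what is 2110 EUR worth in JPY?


Step 1: 2110 EUR × 0.86 = 1814.60 GBP
Step 2: 1814.60 GBP × 189.2 = 343322.32 JPY
Implied rate EUR→JPY = 0.86 × 189.2 = 162.7120
= 343322.32 JPY

343322.32 JPY


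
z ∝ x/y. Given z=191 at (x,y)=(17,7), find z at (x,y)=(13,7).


z = k·x/y
Solve for k using the known point: k = z·y/x = 191×7/17 = 1337/17 ≈ 78.6471
Now evaluate at x=13, y=7:
z = k × 13 / 7 = (1337 × 13) / (17 × 7) = 17381/119
≈ 146.0588

146.0588


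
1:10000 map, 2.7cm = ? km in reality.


Real distance = map distance × scale
= 2.7cm × 10000
= 27000 cm = 270.0 m
= 0.270 km

0.270 km


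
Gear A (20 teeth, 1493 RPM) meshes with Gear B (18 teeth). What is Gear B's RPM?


Gear ratio = 20:18 = 10:9
RPM_B = RPM_A × (teeth_A / teeth_B)
= 1493 × (20/18)
= 1658.9 RPM

1658.9 RPM


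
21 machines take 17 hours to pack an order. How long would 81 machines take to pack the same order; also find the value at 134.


Inverse proportion: x × y = constant
k = 21 × 17 = 357
At x=81: k/81 = 4.41
At x=134: k/134 = 2.66
= 4.41 and 2.66

4.41 and 2.66


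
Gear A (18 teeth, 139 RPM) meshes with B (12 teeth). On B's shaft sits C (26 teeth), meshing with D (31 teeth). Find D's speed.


Stage 1: RPM_B = RPM_A × t_A/t_B = 139 × 18/12 = 2502/12 = 208.50
B and C share a shaft → RPM_C = RPM_B
Stage 2: RPM_D = RPM_C × t_C/t_D = RPM_A × (t_A×t_C)/(t_B×t_D)
Overall ratio = (18×26)/(12×31) = 468/372
RPM_D = 139 × 468/372 = 65052/372
≈ 174.87 RPM

174.87 RPM


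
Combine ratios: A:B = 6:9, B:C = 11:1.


Match B: multiply A:B by 11 → 66:99
Multiply B:C by 9 → 99:9
Combined: 66:99:9
GCD = 3
= 22:33:3

22:33:3


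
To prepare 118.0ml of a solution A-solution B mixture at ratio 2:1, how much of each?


Total parts = 2 + 1 = 3
solution A: 118.0 × 2/3 = 78.7ml
solution B: 118.0 × 1/3 = 39.3ml
= 78.7ml and 39.3ml

78.7ml and 39.3ml


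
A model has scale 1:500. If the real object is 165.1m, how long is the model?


Model size = real / scale
= 165.1 / 500
= 0.3302 m

0.3302 m


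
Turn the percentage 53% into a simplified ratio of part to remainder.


53% means 53 parts out of 100; remainder = 47
Part : remainder = 53:47
GCD = 1
= 53:47

53:47


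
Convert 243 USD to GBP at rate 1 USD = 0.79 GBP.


Amount × rate = 243 × 0.79
= 191.97 GBP

191.97 GBP


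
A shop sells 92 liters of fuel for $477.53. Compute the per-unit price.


Unit rate = total / quantity
= 477.53 / 92
= $5.19 per unit

$5.19 per unit


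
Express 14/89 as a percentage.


Percentage = (part / whole) × 100
= (14 / 89) × 100
≈ 15.73%

15.73%


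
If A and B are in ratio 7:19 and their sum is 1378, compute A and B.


Let A = 7k, B = 19k.
7k + 19k = 1378
26k = 1378 → k = 1378/26 = 53
A = 7×53 = 371, B = 19×53 = 1007
= A = 371, B = 1007

A = 371, B = 1007


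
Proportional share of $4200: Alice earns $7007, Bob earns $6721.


Total income = 7007 + 6721 = $13728
Alice: $4200 × 7007/13728 = $2143.75
Bob: $4200 × 6721/13728 = $2056.25
= Alice: $2143.75, Bob: $2056.25

Alice: $2143.75, Bob: $2056.25


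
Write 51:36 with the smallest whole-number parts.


GCD(51, 36) = 3
51/3 : 36/3
= 17:12

17:12


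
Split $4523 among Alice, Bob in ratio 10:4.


Total parts = 10 + 4 = 14
Alice: 4523 × 10/14 = 3230.71
Bob: 4523 × 4/14 = 1292.29
= Alice: $3230.71, Bob: $1292.29

Alice: $3230.71, Bob: $1292.29


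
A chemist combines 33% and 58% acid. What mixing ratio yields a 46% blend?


Let x parts of 33% mix with y parts of 58%.
33x + 58y = 46(x + y)
33x + 58y = 46x + 46y
x(33 - 46) = y(46 - 58)
x/y = (58 - 46)/(46 - 33) = 12/13
Simplify: 12:13
= 12:13

12:13


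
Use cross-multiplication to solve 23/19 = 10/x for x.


Cross multiply: 23 × x = 19 × 10
23x = 190
x = 190 / 23
= 8.26

8.26


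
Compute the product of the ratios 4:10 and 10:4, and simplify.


Compound ratio = (4×10) : (10×4)
= 40:40
GCD = 40
= 1:1

1:1


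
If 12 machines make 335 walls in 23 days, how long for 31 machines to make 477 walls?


Days ∝ work / workers, so d₂ = d₁ × (m₁/m₂) × (w₂/w₁)
Workers factor (inverse): 12/31 ≈ 0.3871
Work factor (direct): 477/335 ≈ 1.4239
d₂ = 23 × 12/31 × 477/335 = (23 × 12 × 477) / (31 × 335) = 131652/10385
≈ 12.68 days

12.68 days


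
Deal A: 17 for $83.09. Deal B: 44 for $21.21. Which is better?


Deal A: $83.09/17 = $4.8876/unit
Deal B: $21.21/44 = $0.4820/unit
B is cheaper per unit
= Deal B

Deal B


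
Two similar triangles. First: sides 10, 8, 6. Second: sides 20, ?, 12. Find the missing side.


Scale factor = 20/10 = 2
Missing side = 8 × 2
= 16.0

16.0


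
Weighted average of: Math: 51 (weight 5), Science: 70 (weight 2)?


Numerator = 51×5 + 70×2
= 255 + 140
= 395
Total weight = 7
Weighted avg = 395/7
= 56.43

56.43


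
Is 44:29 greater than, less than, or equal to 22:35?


44/29 = 1.5172
22/35 = 0.6286
1.5172 > 0.6286, so 44:29 is greater
= greater than

greater than


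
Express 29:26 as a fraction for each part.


Total parts = 29 + 26 = 55
First part: 29/55 = 29/55
Second part: 26/55 = 26/55
= 29/55 and 26/55

29/55 and 26/55


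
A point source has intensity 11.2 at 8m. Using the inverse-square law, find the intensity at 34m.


I₁d₁² = I₂d₂²
I₂ = I₁ × (d₁/d₂)²
= 11.2 × (8/34)²
= 11.2 × 64/1156
= 716.8/1156
≈ 0.6201

0.6201


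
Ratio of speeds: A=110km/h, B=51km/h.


Ratio = 110:51
GCD = 1
Simplified = 110:51
Time ratio (same distance) = 51:110
Speed ratio = 110:51

110:51


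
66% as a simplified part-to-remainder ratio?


66% means 66 parts out of 100; remainder = 34
Part : remainder = 66:34
GCD = 2
= 33:17

33:17


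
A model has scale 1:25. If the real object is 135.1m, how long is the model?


Model size = real / scale
= 135.1 / 25
= 5.4040 m

5.4040 m


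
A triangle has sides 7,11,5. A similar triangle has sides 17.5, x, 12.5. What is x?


Scale factor = 17.5/7 = 2.5
Missing side = 11 × 2.5
= 27.5

27.5


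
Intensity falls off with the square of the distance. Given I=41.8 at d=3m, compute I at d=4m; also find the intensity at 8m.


I₁d₁² = I₂d₂²
I at 4m = 41.8 × (3/4)² = 41.8 × 9/16 = 376.2/16 = 23.5125
I at 8m = 41.8 × (3/8)² = 41.8 × 9/64 = 376.2/64 ≈ 5.8781
= 23.5125 and 5.8781

23.5125 and 5.8781


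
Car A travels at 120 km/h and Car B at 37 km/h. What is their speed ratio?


Ratio = 120:37
GCD = 1
Simplified = 120:37
Time ratio (same distance) = 37:120
Speed ratio = 120:37

120:37


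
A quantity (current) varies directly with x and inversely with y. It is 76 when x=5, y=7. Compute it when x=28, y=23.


z = k·x/y
Solve for k using the known point: k = z·y/x = 76×7/5 = 532/5 = 106.4000
Now evaluate at x=28, y=23:
z = k × 28 / 23 = (532 × 28) / (5 × 23) = 14896/115
≈ 129.5304

129.5304


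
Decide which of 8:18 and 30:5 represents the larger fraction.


8/18 = 0.4444
30/5 = 6.0000
0.4444 < 6.0000, so 8:18 is less
= 30:5

30:5


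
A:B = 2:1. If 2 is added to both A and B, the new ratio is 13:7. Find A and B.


Let A = 2k, B = 1k.
(2k + 2) / (1k + 2) = 13/7
Cross-multiply: 7(2k + 2) = 13(1k + 2)
14k + 14 = 13k + 26
14k - 13k = 26 - 14
1k = 12
k = 12/1 = 12
A = 2×12 = 24, B = 1×12 = 12
= A = 24, B = 12

A = 24, B = 12


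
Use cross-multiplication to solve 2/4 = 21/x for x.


Cross multiply: 2 × x = 4 × 21
2x = 84
x = 84 / 2
= 42.00

42.00


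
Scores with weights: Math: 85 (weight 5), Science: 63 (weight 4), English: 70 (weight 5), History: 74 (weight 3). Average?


Numerator = 85×5 + 63×4 + 70×5 + 74×3
= 425 + 252 + 350 + 222
= 1249
Total weight = 17
Weighted avg = 1249/17
= 73.47

73.47


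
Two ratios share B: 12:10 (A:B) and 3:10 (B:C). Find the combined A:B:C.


Match B: multiply A:B by 3 → 36:30
Multiply B:C by 10 → 30:100
Combined: 36:30:100
GCD = 2
= 18:15:50

18:15:50


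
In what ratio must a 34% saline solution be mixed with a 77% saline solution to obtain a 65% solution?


Let x parts of 34% mix with y parts of 77%.
34x + 77y = 65(x + y)
34x + 77y = 65x + 65y
x(34 - 65) = y(65 - 77)
x/y = (77 - 65)/(65 - 34) = 12/31
Simplify: 12:31
= 12:31

12:31


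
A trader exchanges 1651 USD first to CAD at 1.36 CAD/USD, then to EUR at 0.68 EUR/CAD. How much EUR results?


Step 1: 1651 USD × 1.36 = 2245.36 CAD
Step 2: 2245.36 CAD × 0.68 = 1526.84 EUR
Implied rate USD→EUR = 1.36 × 0.68 = 0.9248
= 1526.84 EUR

1526.84 EUR


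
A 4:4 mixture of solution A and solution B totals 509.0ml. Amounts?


Total parts = 4 + 4 = 8
solution A: 509.0 × 4/8 = 254.5ml
solution B: 509.0 × 4/8 = 254.5ml
= 254.5ml and 254.5ml

254.5ml and 254.5ml


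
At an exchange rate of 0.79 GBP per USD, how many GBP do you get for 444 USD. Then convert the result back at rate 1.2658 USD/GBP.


Amount × rate = 444 × 0.79 = 350.76 GBP
Round-trip: 350.76 × 1.2658 = 443.99 USD
= 350.76 GBP, then 443.99 USD

350.76 GBP, then 443.99 USD


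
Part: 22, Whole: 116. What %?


Percentage = (part / whole) × 100
= (22 / 116) × 100
≈ 18.97%

18.97%


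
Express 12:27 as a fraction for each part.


Total parts = 12 + 27 = 39
First part: 12/39 = 4/13
Second part: 27/39 = 9/13
= 4/13 and 9/13

4/13 and 9/13


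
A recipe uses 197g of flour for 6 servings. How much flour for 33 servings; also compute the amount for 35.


Direct proportion: y/x = constant
k = 197/6 ≈ 32.8333
y at x=33: k × 33 = 197 × 33 / 6 = 6501/6 = 1083.50
y at x=35: k × 35 = 197 × 35 / 6 = 6895/6 ≈ 1149.17
= 1083.50 and 1149.17

1083.50 and 1149.17


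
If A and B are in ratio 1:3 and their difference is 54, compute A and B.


Let A = 1k, B = 3k.
3k - 1k = 54
2k = 54 → k = 54/2 = 27
A = 1×27 = 27, B = 3×27 = 81
= A = 27, B = 81

A = 27, B = 81


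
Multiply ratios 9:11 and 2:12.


Compound ratio = (9×2) : (11×12)
= 18:132
GCD = 6
= 3:22

3:22


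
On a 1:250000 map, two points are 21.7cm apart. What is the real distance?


Real distance = map distance × scale
= 21.7cm × 250000
= 5425000 cm = 54250.0 m
= 54.250 km

54.250 km


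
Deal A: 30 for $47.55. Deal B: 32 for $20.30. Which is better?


Deal A: $47.55/30 = $1.5850/unit
Deal B: $20.30/32 = $0.6344/unit
B is cheaper per unit
= Deal B

Deal B


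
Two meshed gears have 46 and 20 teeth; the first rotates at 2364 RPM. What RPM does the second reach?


Gear ratio = 46:20 = 23:10
RPM_B = RPM_A × (teeth_A / teeth_B)
= 2364 × (46/20)
= 5437.2 RPM

5437.2 RPM


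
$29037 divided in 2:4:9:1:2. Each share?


Total parts = 2 + 4 + 9 + 1 + 2 = 18
Part 1: 29037 × 2/18 = 3226.33
Part 2: 29037 × 4/18 = 6452.67
Part 3: 29037 × 9/18 = 14518.50
Part 4: 29037 × 1/18 = 1613.17
Part 5: 29037 × 2/18 = 3226.33
= Part 1: $3226.33, Part 2: $6452.67, Part 3: $14518.50, Part 4: $1613.17, Part 5: $3226.33

Part 1: $3226.33, Part 2: $6452.67, Part 3: $14518.50, Part 4: $1613.17, Part 5: $3226.33


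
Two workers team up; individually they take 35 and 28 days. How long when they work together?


Rate of A = 1/35 per day
Rate of B = 1/28 per day
Combined rate = 1/35 + 1/28 = 63/980 ≈ 0.0643 per day
Days = 1 / combined rate = 980/63
≈ 15.56 days

15.56 days


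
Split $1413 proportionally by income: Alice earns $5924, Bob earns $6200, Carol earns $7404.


Total income = 5924 + 6200 + 7404 = $19528
Alice: $1413 × 5924/19528 = $428.65
Bob: $1413 × 6200/19528 = $448.62
Carol: $1413 × 7404/19528 = $535.74
= Alice: $428.65, Bob: $448.62, Carol: $535.74

Alice: $428.65, Bob: $448.62, Carol: $535.74


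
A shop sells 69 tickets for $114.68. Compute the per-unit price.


Unit rate = total / quantity
= 114.68 / 69
= $1.66 per unit

$1.66 per unit


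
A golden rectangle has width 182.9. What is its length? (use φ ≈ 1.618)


φ = (1 + √5) / 2 ≈ 1.618
Length = width × φ = 182.9 × 1.618 = 295.9322
≈ 295.93

295.93


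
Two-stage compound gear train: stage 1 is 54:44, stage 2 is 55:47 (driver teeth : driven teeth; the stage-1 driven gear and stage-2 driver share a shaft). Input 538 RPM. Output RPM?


Stage 1: RPM_B = RPM_A × t_A/t_B = 538 × 54/44 = 29052/44 ≈ 660.27
B and C share a shaft → RPM_C = RPM_B
Stage 2: RPM_D = RPM_C × t_C/t_D = RPM_A × (t_A×t_C)/(t_B×t_D)
Overall ratio = (54×55)/(44×47) = 2970/2068
RPM_D = 538 × 2970/2068 = 1597860/2068
≈ 772.66 RPM

772.66 RPM


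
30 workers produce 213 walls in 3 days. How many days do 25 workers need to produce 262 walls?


Days ∝ work / workers, so d₂ = d₁ × (m₁/m₂) × (w₂/w₁)
Workers factor (inverse): 30/25 = 1.2000
Work factor (direct): 262/213 ≈ 1.2300
d₂ = 3 × 30/25 × 262/213 = (3 × 30 × 262) / (25 × 213) = 23580/5325
≈ 4.43 days

4.43 days


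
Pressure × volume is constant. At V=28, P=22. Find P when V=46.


Inverse proportion: x × y = constant
k = 28 × 22 = 616
y₂ = k / 46 = 616 / 46
= 13.39

13.39


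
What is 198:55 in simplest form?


GCD(198, 55) = 11
198/11 : 55/11
= 18:5

18:5


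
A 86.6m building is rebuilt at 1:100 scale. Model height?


Model size = real / scale
= 86.6 / 100
= 0.8660 m

0.8660 m


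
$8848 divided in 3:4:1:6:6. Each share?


Total parts = 3 + 4 + 1 + 6 + 6 = 20
Part 1: 8848 × 3/20 = 1327.20
Part 2: 8848 × 4/20 = 1769.60
Part 3: 8848 × 1/20 = 442.40
Part 4: 8848 × 6/20 = 2654.40
Part 5: 8848 × 6/20 = 2654.40
= Part 1: $1327.20, Part 2: $1769.60, Part 3: $442.40, Part 4: $2654.40, Part 5: $2654.40

Part 1: $1327.20, Part 2: $1769.60, Part 3: $442.40, Part 4: $2654.40, Part 5: $2654.40


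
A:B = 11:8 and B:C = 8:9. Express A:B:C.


Match B: multiply A:B by 8 → 88:64
Multiply B:C by 8 → 64:72
Combined: 88:64:72
GCD = 8
= 11:8:9

11:8:9


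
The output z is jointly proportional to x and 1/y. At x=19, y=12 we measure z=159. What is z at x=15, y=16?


z = k·x/y
Solve for k using the known point: k = z·y/x = 159×12/19 = 1908/19 ≈ 100.4211
Now evaluate at x=15, y=16:
z = k × 15 / 16 = (1908 × 15) / (19 × 16) = 28620/304
≈ 94.1447

94.1447


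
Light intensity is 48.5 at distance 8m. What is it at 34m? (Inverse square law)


I₁d₁² = I₂d₂²
I₂ = I₁ × (d₁/d₂)²
= 48.5 × (8/34)²
= 48.5 × 64/1156
= 3104/1156
≈ 2.6851

2.6851


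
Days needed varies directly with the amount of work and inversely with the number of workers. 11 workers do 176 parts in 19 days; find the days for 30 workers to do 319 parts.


Days ∝ work / workers, so d₂ = d₁ × (m₁/m₂) × (w₂/w₁)
Workers factor (inverse): 11/30 ≈ 0.3667
Work factor (direct): 319/176 = 1.8125
d₂ = 19 × 11/30 × 319/176 = (19 × 11 × 319) / (30 × 176) = 66671/5280
≈ 12.63 days

12.63 days


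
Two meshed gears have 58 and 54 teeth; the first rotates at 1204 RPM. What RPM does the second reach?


Gear ratio = 58:54 = 29:27
RPM_B = RPM_A × (teeth_A / teeth_B)
= 1204 × (58/54)
= 1293.2 RPM

1293.2 RPM


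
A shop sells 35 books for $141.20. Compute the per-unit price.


Unit rate = total / quantity
= 141.20 / 35
= $4.03 per unit

$4.03 per unit


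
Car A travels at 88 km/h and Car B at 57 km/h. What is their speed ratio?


Ratio = 88:57
GCD = 1
Simplified = 88:57
Time ratio (same distance) = 57:88
Speed ratio = 88:57

88:57


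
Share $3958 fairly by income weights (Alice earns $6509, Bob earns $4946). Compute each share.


Total income = 6509 + 4946 = $11455
Alice: $3958 × 6509/11455 = $2249.03
Bob: $3958 × 4946/11455 = $1708.97
= Alice: $2249.03, Bob: $1708.97

Alice: $2249.03, Bob: $1708.97


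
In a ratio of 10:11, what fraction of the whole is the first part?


Total parts = 10 + 11 = 21
First part: 10/21 = 10/21
= 10/21

10/21


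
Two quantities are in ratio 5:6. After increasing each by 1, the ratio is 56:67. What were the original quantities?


Let A = 5k, B = 6k.
(5k + 1) / (6k + 1) = 56/67
Cross-multiply: 67(5k + 1) = 56(6k + 1)
335k + 67 = 336k + 56
335k - 336k = 56 - 67
-1k = -11
k = -11/-1 = 11
A = 5×11 = 55, B = 6×11 = 66
= A = 55, B = 66

A = 55, B = 66


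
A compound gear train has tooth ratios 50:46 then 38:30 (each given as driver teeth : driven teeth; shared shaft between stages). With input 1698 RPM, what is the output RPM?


Stage 1: RPM_B = RPM_A × t_A/t_B = 1698 × 50/46 = 84900/46 ≈ 1845.65
B and C share a shaft → RPM_C = RPM_B
Stage 2: RPM_D = RPM_C × t_C/t_D = RPM_A × (t_A×t_C)/(t_B×t_D)
Overall ratio = (50×38)/(46×30) = 1900/1380
RPM_D = 1698 × 1900/1380 = 3226200/1380
≈ 2337.83 RPM

2337.83 RPM


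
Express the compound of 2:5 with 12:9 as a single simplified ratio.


Compound ratio = (2×12) : (5×9)
= 24:45
GCD = 3
= 8:15

8:15


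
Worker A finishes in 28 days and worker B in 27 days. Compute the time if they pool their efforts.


Rate of A = 1/28 per day
Rate of B = 1/27 per day
Combined rate = 1/28 + 1/27 = 55/756 ≈ 0.0728 per day
Days = 1 / combined rate = 756/55
≈ 13.75 days

13.75 days


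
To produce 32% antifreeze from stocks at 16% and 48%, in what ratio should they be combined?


Let x parts of 16% mix with y parts of 48%.
16x + 48y = 32(x + y)
16x + 48y = 32x + 32y
x(16 - 32) = y(32 - 48)
x/y = (48 - 32)/(32 - 16) = 16/16
Simplify: 1:1
= 1:1

1:1


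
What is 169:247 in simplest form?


GCD(169, 247) = 13
169/13 : 247/13
= 13:19

13:19


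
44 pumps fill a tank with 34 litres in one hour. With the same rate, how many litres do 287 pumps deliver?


Direct proportion: y/x = constant
k = 34/44 ≈ 0.7727
y₂ = k × 287 = 34 × 287 / 44 = 9758/44
≈ 221.77

221.77


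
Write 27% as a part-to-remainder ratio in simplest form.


27% means 27 parts out of 100; remainder = 73
Part : remainder = 27:73
GCD = 1
= 27:73

27:73


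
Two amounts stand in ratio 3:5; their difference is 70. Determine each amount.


Let A = 3k, B = 5k.
5k - 3k = 70
2k = 70 → k = 70/2 = 35
A = 3×35 = 105, B = 5×35 = 175
= A = 105, B = 175

A = 105, B = 175


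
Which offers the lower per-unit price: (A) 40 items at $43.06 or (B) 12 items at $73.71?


Deal A: $43.06/40 = $1.0765/unit
Deal B: $73.71/12 = $6.1425/unit
A is cheaper per unit
= Deal A

Deal A


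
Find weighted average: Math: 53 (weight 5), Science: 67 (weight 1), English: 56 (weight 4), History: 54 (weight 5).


Numerator = 53×5 + 67×1 + 56×4 + 54×5
= 265 + 67 + 224 + 270
= 826
Total weight = 15
Weighted avg = 826/15
= 55.07

55.07


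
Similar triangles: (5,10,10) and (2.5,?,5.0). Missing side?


Scale factor = 2.5/5 = 0.5
Missing side = 10 × 0.5
= 5.0

5.0


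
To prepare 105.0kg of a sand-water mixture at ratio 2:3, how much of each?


Total parts = 2 + 3 = 5
sand: 105.0 × 2/5 = 42.0kg
water: 105.0 × 3/5 = 63.0kg
= 42.0kg and 63.0kg

42.0kg and 63.0kg


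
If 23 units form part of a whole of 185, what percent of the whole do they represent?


Percentage = (part / whole) × 100
= (23 / 185) × 100
≈ 12.43%

12.43%


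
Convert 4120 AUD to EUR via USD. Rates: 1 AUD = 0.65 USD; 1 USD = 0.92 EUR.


Step 1: 4120 AUD × 0.65 = 2678.00 USD
Step 2: 2678.00 USD × 0.92 = 2463.76 EUR
Implied rate AUD→EUR = 0.65 × 0.92 = 0.5980
= 2463.76 EUR

2463.76 EUR


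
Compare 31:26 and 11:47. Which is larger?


31/26 = 1.1923
11/47 = 0.2340
1.1923 > 0.2340, so 31:26 is greater
= 31:26

31:26


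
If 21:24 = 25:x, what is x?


Cross multiply: 21 × x = 24 × 25
21x = 600
x = 600 / 21
= 28.57

28.57


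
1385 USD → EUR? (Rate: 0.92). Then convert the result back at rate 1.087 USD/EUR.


Amount × rate = 1385 × 0.92 = 1274.20 EUR
Round-trip: 1274.20 × 1.087 = 1385.06 USD
= 1274.20 EUR, then 1385.06 USD

1274.20 EUR, then 1385.06 USD


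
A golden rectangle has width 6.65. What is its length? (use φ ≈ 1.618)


φ = (1 + √5) / 2 ≈ 1.618
Length = width × φ = 6.65 × 1.618 = 10.7597
≈ 10.76

10.76


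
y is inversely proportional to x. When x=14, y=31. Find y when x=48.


Inverse proportion: x × y = constant
k = 14 × 31 = 434
y₂ = k / 48 = 434 / 48
= 9.04

9.04


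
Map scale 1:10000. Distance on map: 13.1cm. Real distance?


Real distance = map distance × scale
= 13.1cm × 10000
= 131000 cm = 1310.0 m
= 1.310 km

1.310 km


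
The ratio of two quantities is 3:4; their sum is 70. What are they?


Let A = 3k, B = 4k.
3k + 4k = 70
7k = 70 → k = 70/7 = 10
A = 3×10 = 30, B = 4×10 = 40
= A = 30, B = 40

A = 30, B = 40


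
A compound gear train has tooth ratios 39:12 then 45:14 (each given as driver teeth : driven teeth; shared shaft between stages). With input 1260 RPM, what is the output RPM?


Stage 1: RPM_B = RPM_A × t_A/t_B = 1260 × 39/12 = 49140/12 = 4095.00
B and C share a shaft → RPM_C = RPM_B
Stage 2: RPM_D = RPM_C × t_C/t_D = RPM_A × (t_A×t_C)/(t_B×t_D)
Overall ratio = (39×45)/(12×14) = 1755/168
RPM_D = 1260 × 1755/168 = 2211300/168
= 13162.50 RPM

13162.50 RPM


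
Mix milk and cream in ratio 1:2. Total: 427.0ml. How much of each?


Total parts = 1 + 2 = 3
milk: 427.0 × 1/3 = 142.3ml
cream: 427.0 × 2/3 = 284.7ml
= 142.3ml and 284.7ml

142.3ml and 284.7ml


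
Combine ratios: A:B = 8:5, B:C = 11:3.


Match B: multiply A:B by 11 → 88:55
Multiply B:C by 5 → 55:15
Combined: 88:55:15
GCD = 1
= 88:55:15

88:55:15


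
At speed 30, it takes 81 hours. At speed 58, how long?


Inverse proportion: x × y = constant
k = 30 × 81 = 2430
y₂ = k / 58 = 2430 / 58
= 41.90

41.90


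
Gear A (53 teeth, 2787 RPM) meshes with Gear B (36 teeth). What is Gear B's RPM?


Gear ratio = 53:36 = 53:36
RPM_B = RPM_A × (teeth_A / teeth_B)
= 2787 × (53/36)
= 4103.1 RPM

4103.1 RPM


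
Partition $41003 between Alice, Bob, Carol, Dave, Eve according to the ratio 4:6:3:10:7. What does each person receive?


Total parts = 4 + 6 + 3 + 10 + 7 = 30
Alice: 41003 × 4/30 = 5467.07
Bob: 41003 × 6/30 = 8200.60
Carol: 41003 × 3/30 = 4100.30
Dave: 41003 × 10/30 = 13667.67
Eve: 41003 × 7/30 = 9567.37
= Alice: $5467.07, Bob: $8200.60, Carol: $4100.30, Dave: $13667.67, Eve: $9567.37

Alice: $5467.07, Bob: $8200.60, Carol: $4100.30, Dave: $13667.67, Eve: $9567.37


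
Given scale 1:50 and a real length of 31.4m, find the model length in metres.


Model size = real / scale
= 31.4 / 50
= 0.6280 m

0.6280 m


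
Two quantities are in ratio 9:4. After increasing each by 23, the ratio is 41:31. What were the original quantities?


Let A = 9k, B = 4k.
(9k + 23) / (4k + 23) = 41/31
Cross-multiply: 31(9k + 23) = 41(4k + 23)
279k + 713 = 164k + 943
279k - 164k = 943 - 713
115k = 230
k = 230/115 = 2
A = 9×2 = 18, B = 4×2 = 8
= A = 18, B = 8

A = 18, B = 8


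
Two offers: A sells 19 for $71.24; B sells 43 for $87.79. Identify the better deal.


Deal A: $71.24/19 = $3.7495/unit
Deal B: $87.79/43 = $2.0416/unit
B is cheaper per unit
= Deal B

Deal B


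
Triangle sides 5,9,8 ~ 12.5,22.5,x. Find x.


Scale factor = 12.5/5 = 2.5
Missing side = 8 × 2.5
= 20.0

20.0


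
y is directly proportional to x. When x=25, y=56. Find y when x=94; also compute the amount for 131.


Direct proportion: y/x = constant
k = 56/25 = 2.2400
y at x=94: k × 94 = 56 × 94 / 25 = 5264/25 = 210.56
y at x=131: k × 131 = 56 × 131 / 25 = 7336/25 = 293.44
= 210.56 and 293.44

210.56 and 293.44


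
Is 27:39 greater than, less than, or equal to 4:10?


27/39 = 0.6923
4/10 = 0.4000
0.6923 > 0.4000, so 27:39 is greater
= greater than

greater than


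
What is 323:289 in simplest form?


GCD(323, 289) = 17
323/17 : 289/17
= 19:17

19:17


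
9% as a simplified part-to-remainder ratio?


9% means 9 parts out of 100; remainder = 91
Part : remainder = 9:91
GCD = 1
= 9:91

9:91


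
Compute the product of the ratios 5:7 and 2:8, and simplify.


Compound ratio = (5×2) : (7×8)
= 10:56
GCD = 2
= 5:28

5:28


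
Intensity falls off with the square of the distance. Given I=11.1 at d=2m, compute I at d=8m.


I₁d₁² = I₂d₂²
I₂ = I₁ × (d₁/d₂)²
= 11.1 × (2/8)²
= 11.1 × 4/64
= 44.4/64
≈ 0.6938

0.6938


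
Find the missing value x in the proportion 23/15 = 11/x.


Cross multiply: 23 × x = 15 × 11
23x = 165
x = 165 / 23
= 7.17

7.17


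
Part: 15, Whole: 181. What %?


Percentage = (part / whole) × 100
= (15 / 181) × 100
≈ 8.29%

8.29%


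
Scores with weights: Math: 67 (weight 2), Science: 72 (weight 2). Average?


Numerator = 67×2 + 72×2
= 134 + 144
= 278
Total weight = 4
Weighted avg = 278/4
= 69.50

69.50


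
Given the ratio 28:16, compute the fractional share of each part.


Total parts = 28 + 16 = 44
First part: 28/44 = 7/11
Second part: 16/44 = 4/11
= 7/11 and 4/11

7/11 and 4/11


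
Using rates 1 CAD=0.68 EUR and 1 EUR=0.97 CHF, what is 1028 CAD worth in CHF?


Step 1: 1028 CAD × 0.68 = 699.04 EUR
Step 2: 699.04 EUR × 0.97 = 678.07 CHF
Implied rate CAD→CHF = 0.68 × 0.97 = 0.6596
= 678.07 CHF

678.07 CHF


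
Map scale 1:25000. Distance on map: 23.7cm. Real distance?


Real distance = map distance × scale
= 23.7cm × 25000
= 592500 cm = 5925.0 m
= 5.925 km

5.925 km


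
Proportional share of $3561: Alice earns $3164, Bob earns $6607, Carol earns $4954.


Total income = 3164 + 6607 + 4954 = $14725
Alice: $3561 × 3164/14725 = $765.16
Bob: $3561 × 6607/14725 = $1597.79
Carol: $3561 × 4954/14725 = $1198.04
= Alice: $765.16, Bob: $1597.79, Carol: $1198.04

Alice: $765.16, Bob: $1597.79, Carol: $1198.04


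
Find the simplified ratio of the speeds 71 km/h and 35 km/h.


Ratio = 71:35
GCD = 1
Simplified = 71:35
Time ratio (same distance) = 35:71
Speed ratio = 71:35

71:35


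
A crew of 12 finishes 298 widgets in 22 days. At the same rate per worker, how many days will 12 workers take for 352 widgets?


Days ∝ work / workers, so d₂ = d₁ × (m₁/m₂) × (w₂/w₁)
Workers factor (inverse): 12/12 = 1.0000
Work factor (direct): 352/298 ≈ 1.1812
d₂ = 22 × 12/12 × 352/298 = (22 × 12 × 352) / (12 × 298) = 92928/3576
≈ 25.99 days

25.99 days


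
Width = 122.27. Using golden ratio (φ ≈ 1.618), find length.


φ = (1 + √5) / 2 ≈ 1.618
Length = width × φ = 122.27 × 1.618 = 197.83286
≈ 197.83

197.83


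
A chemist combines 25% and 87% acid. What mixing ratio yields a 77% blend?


Let x parts of 25% mix with y parts of 87%.
25x + 87y = 77(x + y)
25x + 87y = 77x + 77y
x(25 - 77) = y(77 - 87)
x/y = (87 - 77)/(77 - 25) = 10/52
Simplify: 5:26
= 5:26

5:26


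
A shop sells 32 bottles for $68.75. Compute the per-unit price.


Unit rate = total / quantity
= 68.75 / 32
= $2.15 per unit

$2.15 per unit


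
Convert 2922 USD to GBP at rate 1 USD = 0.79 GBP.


Amount × rate = 2922 × 0.79
= 2308.38 GBP

2308.38 GBP


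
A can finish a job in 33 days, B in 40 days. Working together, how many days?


Rate of A = 1/33 per day
Rate of B = 1/40 per day
Combined rate = 1/33 + 1/40 = 73/1320 ≈ 0.0553 per day
Days = 1 / combined rate = 1320/73
≈ 18.08 days

18.08 days


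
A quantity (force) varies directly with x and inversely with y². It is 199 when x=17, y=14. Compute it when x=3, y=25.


z = k·x/y²
Solve for k using the known point: k = z·y²/x = 199×196/17 = 39004/17 ≈ 2294.3529
Now evaluate at x=3, y=25:
z = k × 3 / 625 = (39004 × 3) / (17 × 625) = 117012/10625
≈ 11.0129

11.0129


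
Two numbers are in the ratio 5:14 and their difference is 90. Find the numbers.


Let A = 5k, B = 14k.
14k - 5k = 90
9k = 90 → k = 90/9 = 10
A = 5×10 = 50, B = 14×10 = 140
= A = 50, B = 140

A = 50, B = 140


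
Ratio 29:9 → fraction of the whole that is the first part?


Total parts = 29 + 9 = 38
First part: 29/38 = 29/38
= 29/38

29/38


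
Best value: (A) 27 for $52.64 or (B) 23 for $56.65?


Deal A: $52.64/27 = $1.9496/unit
Deal B: $56.65/23 = $2.4630/unit
A is cheaper per unit
= Deal A

Deal A


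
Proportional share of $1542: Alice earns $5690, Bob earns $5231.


Total income = 5690 + 5231 = $10921
Alice: $1542 × 5690/10921 = $803.40
Bob: $1542 × 5231/10921 = $738.60
= Alice: $803.40, Bob: $738.60

Alice: $803.40, Bob: $738.60


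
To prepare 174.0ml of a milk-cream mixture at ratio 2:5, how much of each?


Total parts = 2 + 5 = 7
milk: 174.0 × 2/7 = 49.7ml
cream: 174.0 × 5/7 = 124.3ml
= 49.7ml and 124.3ml

49.7ml and 124.3ml


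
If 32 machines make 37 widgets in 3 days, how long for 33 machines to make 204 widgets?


Days ∝ work / workers, so d₂ = d₁ × (m₁/m₂) × (w₂/w₁)
Workers factor (inverse): 32/33 ≈ 0.9697
Work factor (direct): 204/37 ≈ 5.5135
d₂ = 3 × 32/33 × 204/37 = (3 × 32 × 204) / (33 × 37) = 19584/1221
≈ 16.04 days

16.04 days


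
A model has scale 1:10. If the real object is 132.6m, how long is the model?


Model size = real / scale
= 132.6 / 10
= 13.2600 m

13.2600 m


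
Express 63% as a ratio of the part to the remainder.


63% means 63 parts out of 100; remainder = 37
Part : remainder = 63:37
GCD = 1
= 63:37

63:37


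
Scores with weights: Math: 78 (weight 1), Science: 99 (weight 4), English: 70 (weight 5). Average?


Numerator = 78×1 + 99×4 + 70×5
= 78 + 396 + 350
= 824
Total weight = 10
Weighted avg = 824/10
= 82.40

82.40


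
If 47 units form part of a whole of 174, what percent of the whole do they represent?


Percentage = (part / whole) × 100
= (47 / 174) × 100
≈ 27.01%

27.01%


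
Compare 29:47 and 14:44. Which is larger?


29/47 = 0.6170
14/44 = 0.3182
0.6170 > 0.3182, so 29:47 is greater
= 29:47

29:47


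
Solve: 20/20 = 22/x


Cross multiply: 20 × x = 20 × 22
20x = 440
x = 440 / 20
= 22.00

22.00


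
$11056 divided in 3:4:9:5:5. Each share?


Total parts = 3 + 4 + 9 + 5 + 5 = 26
Part 1: 11056 × 3/26 = 1275.69
Part 2: 11056 × 4/26 = 1700.92
Part 3: 11056 × 9/26 = 3827.08
Part 4: 11056 × 5/26 = 2126.15
Part 5: 11056 × 5/26 = 2126.15
= Part 1: $1275.69, Part 2: $1700.92, Part 3: $3827.08, Part 4: $2126.15, Part 5: $2126.15

Part 1: $1275.69, Part 2: $1700.92, Part 3: $3827.08, Part 4: $2126.15, Part 5: $2126.15


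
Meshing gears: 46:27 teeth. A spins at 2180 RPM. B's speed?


Gear ratio = 46:27 = 46:27
RPM_B = RPM_A × (teeth_A / teeth_B)
= 2180 × (46/27)
= 3714.1 RPM

3714.1 RPM


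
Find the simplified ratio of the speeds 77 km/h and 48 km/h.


Ratio = 77:48
GCD = 1
Simplified = 77:48
Time ratio (same distance) = 48:77
Speed ratio = 77:48

77:48


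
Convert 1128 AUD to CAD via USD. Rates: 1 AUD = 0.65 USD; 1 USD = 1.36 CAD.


Step 1: 1128 AUD × 0.65 = 733.20 USD
Step 2: 733.20 USD × 1.36 = 997.15 CAD
Implied rate AUD→CAD = 0.65 × 1.36 = 0.8840
= 997.15 CAD

997.15 CAD


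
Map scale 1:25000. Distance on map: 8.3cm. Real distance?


Real distance = map distance × scale
= 8.3cm × 25000
= 207500 cm = 2075.0 m
= 2.075 km

2.075 km


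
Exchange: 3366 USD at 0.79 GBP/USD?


Amount × rate = 3366 × 0.79
= 2659.14 GBP

2659.14 GBP


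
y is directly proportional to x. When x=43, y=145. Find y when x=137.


Direct proportion: y/x = constant
k = 145/43 ≈ 3.3721
y₂ = k × 137 = 145 × 137 / 43 = 19865/43
≈ 461.98

461.98


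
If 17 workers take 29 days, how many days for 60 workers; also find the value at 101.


Inverse proportion: x × y = constant
k = 17 × 29 = 493
At x=60: k/60 = 8.22
At x=101: k/101 = 4.88
= 8.22 and 4.88

8.22 and 4.88


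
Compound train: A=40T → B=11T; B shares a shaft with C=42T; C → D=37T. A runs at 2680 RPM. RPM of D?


Stage 1: RPM_B = RPM_A × t_A/t_B = 2680 × 40/11 = 107200/11 ≈ 9745.45
B and C share a shaft → RPM_C = RPM_B
Stage 2: RPM_D = RPM_C × t_C/t_D = RPM_A × (t_A×t_C)/(t_B×t_D)
Overall ratio = (40×42)/(11×37) = 1680/407
RPM_D = 2680 × 1680/407 = 4502400/407
≈ 11062.41 RPM

11062.41 RPM


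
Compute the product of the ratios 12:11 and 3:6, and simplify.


Compound ratio = (12×3) : (11×6)
= 36:66
GCD = 6
= 6:11

6:11


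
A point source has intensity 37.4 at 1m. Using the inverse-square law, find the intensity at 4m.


I₁d₁² = I₂d₂²
I₂ = I₁ × (d₁/d₂)²
= 37.4 × (1/4)²
= 37.4 × 1/16
= 37.4/16
= 2.3375

2.3375


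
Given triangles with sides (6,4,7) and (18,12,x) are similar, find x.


Scale factor = 18/6 = 3
Missing side = 7 × 3
= 21.0

21.0


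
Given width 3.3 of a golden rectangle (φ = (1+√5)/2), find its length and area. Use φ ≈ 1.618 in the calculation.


φ = (1 + √5) / 2 ≈ 1.618
Length = width × φ = 3.3 × 1.618 = 5.3394
≈ 5.34
Area = width × length = 3.3 × 5.3394 = 17.62002 ≈ 17.62
= Length: 5.34, Area: 17.62

Length: 5.34, Area: 17.62


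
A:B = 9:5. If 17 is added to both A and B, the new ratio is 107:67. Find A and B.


Let A = 9k, B = 5k.
(9k + 17) / (5k + 17) = 107/67
Cross-multiply: 67(9k + 17) = 107(5k + 17)
603k + 1139 = 535k + 1819
603k - 535k = 1819 - 1139
68k = 680
k = 680/68 = 10
A = 9×10 = 90, B = 5×10 = 50
= A = 90, B = 50

A = 90, B = 50
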